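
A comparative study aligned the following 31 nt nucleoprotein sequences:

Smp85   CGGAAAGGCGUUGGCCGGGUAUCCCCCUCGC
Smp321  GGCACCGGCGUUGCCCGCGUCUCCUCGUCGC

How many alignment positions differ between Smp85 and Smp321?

9

The sequences differ at positions 1 (C/G), 3 (G/C), 5 (A/C), 6 (A/C), 14 (G/C), 18 (G/C), 21 (A/C), 25 (C/U), 27 (C/G).
That gives 9 mismatches out of 31 aligned sites, so the Hamming distance is 9.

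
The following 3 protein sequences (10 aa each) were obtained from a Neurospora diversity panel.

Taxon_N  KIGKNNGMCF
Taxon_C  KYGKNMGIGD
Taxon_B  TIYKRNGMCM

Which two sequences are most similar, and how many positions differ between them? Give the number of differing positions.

4

Pairwise Hamming distances:
  Taxon_N vs Taxon_C: 5
  Taxon_N vs Taxon_B: 4
  Taxon_C vs Taxon_B: 8
The smallest is 4, between Taxon_N and Taxon_B.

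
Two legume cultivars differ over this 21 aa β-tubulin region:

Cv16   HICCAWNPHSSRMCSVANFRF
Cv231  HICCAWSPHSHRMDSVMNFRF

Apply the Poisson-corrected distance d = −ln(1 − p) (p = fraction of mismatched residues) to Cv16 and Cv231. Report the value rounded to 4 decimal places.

Mismatches occur at site 7 (N↔S), site 11 (S↔H), site 14 (C↔D), site 17 (A↔M).
p = 4/21 = 0.190476.
d = −ln(1 − 0.190476) = −ln(0.809524) = 0.2113.

0.2113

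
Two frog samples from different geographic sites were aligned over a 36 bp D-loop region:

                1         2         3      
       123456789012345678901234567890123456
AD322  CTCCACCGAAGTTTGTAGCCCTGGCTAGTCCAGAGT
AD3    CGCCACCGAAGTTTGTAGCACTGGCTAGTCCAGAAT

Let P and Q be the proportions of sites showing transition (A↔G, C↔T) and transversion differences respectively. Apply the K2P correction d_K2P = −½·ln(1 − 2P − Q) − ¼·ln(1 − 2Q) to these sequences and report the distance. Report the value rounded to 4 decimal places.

0.0883

The sequences differ at positions 2 (T/G, transversion), 20 (C/A, transversion), 35 (G/A, transition).
Of the 3 differences, 1 transition and 2 transversions over 36 sites: P = 1/36 = 0.027778, Q = 2/36 = 0.055556.
d = −0.5·ln(0.888888) − 0.25·ln(0.888888) = −0.5·(-0.117784) − 0.25·(-0.117784) = 0.0883.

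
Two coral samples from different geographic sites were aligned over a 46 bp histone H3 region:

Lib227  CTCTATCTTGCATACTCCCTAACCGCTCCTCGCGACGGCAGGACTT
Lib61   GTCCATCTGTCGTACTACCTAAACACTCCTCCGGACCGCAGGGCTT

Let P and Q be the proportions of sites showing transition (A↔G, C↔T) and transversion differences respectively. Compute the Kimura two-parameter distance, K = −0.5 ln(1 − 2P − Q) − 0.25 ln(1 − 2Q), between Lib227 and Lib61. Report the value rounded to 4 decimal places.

0.3206

The sequences differ at positions 1 (C/G, transversion), 4 (T/C, transition), 9 (T/G, transversion), 10 (G/T, transversion), 12 (A/G, transition), 17 (C/A, transversion), 23 (C/A, transversion), 25 (G/A, transition), 32 (G/C, transversion), 33 (C/G, transversion), 37 (G/C, transversion), 43 (A/G, transition).
Of the 12 differences, 4 transitions and 8 transversions over 46 sites: P = 4/46 = 0.086957, Q = 8/46 = 0.173913.
d = −0.5·ln(0.652173) − 0.25·ln(0.652174) = −0.5·(-0.427445) − 0.25·(-0.427444) = 0.3206.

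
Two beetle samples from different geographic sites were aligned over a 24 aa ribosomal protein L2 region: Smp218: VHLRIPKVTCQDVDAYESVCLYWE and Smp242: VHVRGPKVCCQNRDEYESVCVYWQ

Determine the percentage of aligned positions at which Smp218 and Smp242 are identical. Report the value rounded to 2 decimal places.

66.67%

Differing sites — 3:L/V; 5:I/G; 9:T/C; 12:D/N; 13:V/R; 15:A/E; 21:L/V; 24:E/Q.
16 of the 24 sites match, so the percent identity is 16/24 × 100 = 66.67%.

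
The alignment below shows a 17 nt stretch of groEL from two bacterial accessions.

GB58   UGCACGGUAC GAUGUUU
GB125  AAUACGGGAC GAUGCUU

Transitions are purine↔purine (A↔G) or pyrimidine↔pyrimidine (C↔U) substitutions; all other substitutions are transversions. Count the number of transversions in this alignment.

Mismatches occur at site 1 (U/A, transversion), site 2 (G/A, transition), site 3 (C/U, transition), site 8 (U/G, transversion), site 15 (U/C, transition).
Of the 5 differences, 3 transitions and 2 transversions, so the answer is 2.

2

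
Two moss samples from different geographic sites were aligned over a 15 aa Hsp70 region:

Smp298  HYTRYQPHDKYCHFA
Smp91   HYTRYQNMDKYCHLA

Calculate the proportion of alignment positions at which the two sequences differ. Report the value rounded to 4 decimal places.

0.2000

Differing sites — 7:P/N; 8:H/M; 14:F/L.
There are 3 differences over 15 sites, so p = 3/15 = 0.2000.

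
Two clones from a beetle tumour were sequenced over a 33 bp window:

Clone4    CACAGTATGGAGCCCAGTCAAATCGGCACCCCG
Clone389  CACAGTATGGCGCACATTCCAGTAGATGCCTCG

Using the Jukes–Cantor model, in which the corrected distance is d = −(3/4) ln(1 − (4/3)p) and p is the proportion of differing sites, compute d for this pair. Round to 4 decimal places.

0.3882

Differing sites — 11:A/C; 14:C/A; 17:G/T; 20:A/C; 22:A/G; 24:C/A; 26:G/A; 27:C/T; 28:A/G; 31:C/T.
p = 10/33 = 0.303030.
d = −0.75 · ln(1 − (4/3)·0.303030) = −0.75 · ln(0.595960) = −0.75 · (-0.517582) = 0.3882.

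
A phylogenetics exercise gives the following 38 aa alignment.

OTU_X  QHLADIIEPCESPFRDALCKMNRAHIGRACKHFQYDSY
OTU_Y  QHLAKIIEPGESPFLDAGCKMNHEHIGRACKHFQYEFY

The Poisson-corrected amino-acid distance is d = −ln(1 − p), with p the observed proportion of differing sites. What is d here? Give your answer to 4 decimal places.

Differing sites — 5:D/K; 10:C/G; 15:R/L; 18:L/G; 23:R/H; 24:A/E; 36:D/E; 37:S/F.
p = 8/38 = 0.210526.
d = −ln(1 − 0.210526) = −ln(0.789474) = 0.2364.

0.2364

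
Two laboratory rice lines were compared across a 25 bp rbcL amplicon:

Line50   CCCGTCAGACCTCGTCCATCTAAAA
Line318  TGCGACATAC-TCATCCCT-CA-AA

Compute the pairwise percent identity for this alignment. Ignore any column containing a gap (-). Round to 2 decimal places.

68.18%

Excluding the 3 gap columns leaves 22 comparable sites.
The sequences differ at positions 1 (C/T), 2 (C/G), 5 (T/A), 8 (G/T), 14 (G/A), 18 (A/C), 21 (T/C).
15 of the 22 comparable sites match, so the percent identity is 15/22 × 100 = 68.18%.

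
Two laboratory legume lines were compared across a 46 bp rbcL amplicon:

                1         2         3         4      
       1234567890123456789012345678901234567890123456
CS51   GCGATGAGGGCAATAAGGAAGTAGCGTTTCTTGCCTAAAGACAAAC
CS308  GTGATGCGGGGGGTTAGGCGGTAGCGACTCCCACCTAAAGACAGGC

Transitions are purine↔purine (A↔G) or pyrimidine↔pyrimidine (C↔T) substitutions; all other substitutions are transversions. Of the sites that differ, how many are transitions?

10

Differing sites — 2:C/T (Ti); 7:A/C (Tv); 11:C/G (Tv); 12:A/G (Ti); 13:A/G (Ti); 15:A/T (Tv); 19:A/C (Tv); 20:A/G (Ti); 27:T/A (Tv); 28:T/C (Ti); 31:T/C (Ti); 32:T/C (Ti); 33:G/A (Ti); 44:A/G (Ti); 45:A/G (Ti).
Of the 15 differences, 10 transitions and 5 transversions, so the answer is 10.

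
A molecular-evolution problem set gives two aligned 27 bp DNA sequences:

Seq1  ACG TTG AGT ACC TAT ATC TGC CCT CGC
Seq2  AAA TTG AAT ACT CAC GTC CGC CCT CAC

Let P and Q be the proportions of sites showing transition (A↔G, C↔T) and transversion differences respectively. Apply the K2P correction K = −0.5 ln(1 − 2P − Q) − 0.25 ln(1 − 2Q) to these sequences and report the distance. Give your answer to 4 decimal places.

Differing sites — 2:C/A (Tv); 3:G/A (Ti); 8:G/A (Ti); 12:C/T (Ti); 13:T/C (Ti); 15:T/C (Ti); 16:A/G (Ti); 19:T/C (Ti); 26:G/A (Ti).
Of the 9 differences, 8 transitions and 1 transversion over 27 sites: P = 8/27 = 0.296296, Q = 1/27 = 0.037037.
d = −0.5·ln(0.370371) − 0.25·ln(0.925926) = −0.5·(-0.993250) − 0.25·(-0.076961) = 0.5159.

0.5159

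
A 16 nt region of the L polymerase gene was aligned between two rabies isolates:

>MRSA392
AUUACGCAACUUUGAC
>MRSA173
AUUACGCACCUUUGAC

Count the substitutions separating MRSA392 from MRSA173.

Differing sites — 9:A/C.
That gives 1 mismatch out of 16 aligned sites, so the Hamming distance is 1.

1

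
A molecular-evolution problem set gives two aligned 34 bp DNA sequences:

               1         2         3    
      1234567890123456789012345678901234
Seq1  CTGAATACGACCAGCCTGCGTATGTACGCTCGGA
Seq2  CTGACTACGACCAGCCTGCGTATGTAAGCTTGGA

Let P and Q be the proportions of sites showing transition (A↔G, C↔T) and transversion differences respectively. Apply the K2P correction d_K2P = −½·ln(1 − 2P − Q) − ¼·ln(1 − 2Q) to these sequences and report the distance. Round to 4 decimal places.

0.0939

Mismatches occur at site 5 (A→C, transversion), site 27 (C→A, transversion), site 31 (C→T, transition).
Of the 3 differences, 1 transition and 2 transversions over 34 sites: P = 1/34 = 0.029412, Q = 2/34 = 0.058824.
d = −0.5·ln(0.882352) − 0.25·ln(0.882352) = −0.5·(-0.125164) − 0.25·(-0.125164) = 0.0939.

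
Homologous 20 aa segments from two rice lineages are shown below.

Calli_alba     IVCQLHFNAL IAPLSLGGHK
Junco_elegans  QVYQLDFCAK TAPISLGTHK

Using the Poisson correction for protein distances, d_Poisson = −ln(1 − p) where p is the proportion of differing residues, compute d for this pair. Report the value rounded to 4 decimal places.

The sequences differ at positions 1 (I/Q), 3 (C/Y), 6 (H/D), 8 (N/C), 10 (L/K), 11 (I/T), 14 (L/I), 18 (G/T).
p = 8/20 = 0.400000.
d = −ln(1 − 0.400000) = −ln(0.600000) = 0.5108.

0.5108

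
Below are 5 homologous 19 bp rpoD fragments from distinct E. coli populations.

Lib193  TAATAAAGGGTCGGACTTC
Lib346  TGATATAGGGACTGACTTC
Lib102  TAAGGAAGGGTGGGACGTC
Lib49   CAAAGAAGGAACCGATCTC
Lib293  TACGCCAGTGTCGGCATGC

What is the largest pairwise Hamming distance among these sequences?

Pairwise Hamming distances:
  Lib193 vs Lib346: 4
  Lib193 vs Lib102: 4
  Lib193 vs Lib49: 8
  Lib193 vs Lib293: 8
  Lib346 vs Lib102: 8
  Lib346 vs Lib49: 9
  Lib346 vs Lib293: 11
  Lib102 vs Lib49: 8
  Lib102 vs Lib293: 9
  Lib49 vs Lib293: 13
The largest is 13, between Lib49 and Lib293.

13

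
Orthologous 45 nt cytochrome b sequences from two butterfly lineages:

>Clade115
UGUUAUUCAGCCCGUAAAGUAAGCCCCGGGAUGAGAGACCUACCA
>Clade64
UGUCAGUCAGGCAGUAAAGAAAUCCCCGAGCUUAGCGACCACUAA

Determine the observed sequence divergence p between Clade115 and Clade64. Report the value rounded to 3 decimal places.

0.311

Differing sites — 4:U/C; 6:U/G; 11:C/G; 13:C/A; 20:U/A; 23:G/U; 29:G/A; 31:A/C; 33:G/U; 36:A/C; 41:U/A; 42:A/C; 43:C/U; 44:C/A.
There are 14 differences over 45 sites, so p = 14/45 = 0.311.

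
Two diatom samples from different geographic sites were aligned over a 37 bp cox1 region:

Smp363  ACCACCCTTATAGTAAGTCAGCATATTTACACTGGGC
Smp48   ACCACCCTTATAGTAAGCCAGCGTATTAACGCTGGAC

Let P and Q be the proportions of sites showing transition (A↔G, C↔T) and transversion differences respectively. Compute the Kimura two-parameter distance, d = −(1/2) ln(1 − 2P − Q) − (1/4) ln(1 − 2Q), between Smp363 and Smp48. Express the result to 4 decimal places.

0.1532

Differing sites — 18:T/C (Ti); 23:A/G (Ti); 28:T/A (Tv); 31:A/G (Ti); 36:G/A (Ti).
Of the 5 differences, 4 transitions and 1 transversion over 37 sites: P = 4/37 = 0.108108, Q = 1/37 = 0.027027.
d = −0.5·ln(0.756757) − 0.25·ln(0.945946) = −0.5·(-0.278713) − 0.25·(-0.055570) = 0.1532.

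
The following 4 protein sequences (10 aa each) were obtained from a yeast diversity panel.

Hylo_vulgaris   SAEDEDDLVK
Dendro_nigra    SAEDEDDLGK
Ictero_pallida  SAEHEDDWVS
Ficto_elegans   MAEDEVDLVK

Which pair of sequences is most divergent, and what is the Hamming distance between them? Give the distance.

Pairwise Hamming distances:
  Hylo_vulgaris vs Dendro_nigra: 1
  Hylo_vulgaris vs Ictero_pallida: 3
  Hylo_vulgaris vs Ficto_elegans: 2
  Dendro_nigra vs Ictero_pallida: 4
  Dendro_nigra vs Ficto_elegans: 3
  Ictero_pallida vs Ficto_elegans: 5
The largest is 5, between Ictero_pallida and Ficto_elegans.

5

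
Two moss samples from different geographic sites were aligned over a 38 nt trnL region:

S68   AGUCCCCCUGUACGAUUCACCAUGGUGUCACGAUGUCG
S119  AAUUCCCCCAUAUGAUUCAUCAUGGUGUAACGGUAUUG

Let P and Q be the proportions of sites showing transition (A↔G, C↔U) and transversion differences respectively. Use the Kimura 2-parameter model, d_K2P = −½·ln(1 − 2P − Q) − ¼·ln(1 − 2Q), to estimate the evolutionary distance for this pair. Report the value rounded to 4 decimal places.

0.3601

Differing sites — 2:G/A (Ti); 4:C/U (Ti); 9:U/C (Ti); 10:G/A (Ti); 13:C/U (Ti); 20:C/U (Ti); 29:C/A (Tv); 33:A/G (Ti); 35:G/A (Ti); 37:C/U (Ti).
Of the 10 differences, 9 transitions and 1 transversion over 38 sites: P = 9/38 = 0.236842, Q = 1/38 = 0.026316.
d = −0.5·ln(0.500000) − 0.25·ln(0.947368) = −0.5·(-0.693147) − 0.25·(-0.054068) = 0.3601.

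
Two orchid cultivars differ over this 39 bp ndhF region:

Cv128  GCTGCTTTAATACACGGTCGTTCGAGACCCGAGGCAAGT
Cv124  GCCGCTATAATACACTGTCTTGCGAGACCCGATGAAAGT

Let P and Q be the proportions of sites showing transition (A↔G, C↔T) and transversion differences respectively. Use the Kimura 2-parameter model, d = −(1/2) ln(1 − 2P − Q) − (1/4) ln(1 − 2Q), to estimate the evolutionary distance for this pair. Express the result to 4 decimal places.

0.2067

The sequences differ at positions 3 (T/C, transition), 7 (T/A, transversion), 16 (G/T, transversion), 20 (G/T, transversion), 22 (T/G, transversion), 33 (G/T, transversion), 35 (C/A, transversion).
Of the 7 differences, 1 transition and 6 transversions over 39 sites: P = 1/39 = 0.025641, Q = 6/39 = 0.153846.
d = −0.5·ln(0.794872) − 0.25·ln(0.692308) = −0.5·(-0.229574) − 0.25·(-0.367724) = 0.2067.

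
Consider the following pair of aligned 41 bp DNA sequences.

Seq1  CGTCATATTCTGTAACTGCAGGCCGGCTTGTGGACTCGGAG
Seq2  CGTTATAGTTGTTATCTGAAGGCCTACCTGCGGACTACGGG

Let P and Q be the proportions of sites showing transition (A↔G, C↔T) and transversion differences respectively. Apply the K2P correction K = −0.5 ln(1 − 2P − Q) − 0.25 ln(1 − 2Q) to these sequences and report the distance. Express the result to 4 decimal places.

0.4582

The sequences differ at positions 4 (C/T, transition), 8 (T/G, transversion), 10 (C/T, transition), 11 (T/G, transversion), 12 (G/T, transversion), 15 (A/T, transversion), 19 (C/A, transversion), 25 (G/T, transversion), 26 (G/A, transition), 28 (T/C, transition), 31 (T/C, transition), 37 (C/A, transversion), 38 (G/C, transversion), 40 (A/G, transition).
Of the 14 differences, 6 transitions and 8 transversions over 41 sites: P = 6/41 = 0.146341, Q = 8/41 = 0.195122.
d = −0.5·ln(0.512196) − 0.25·ln(0.609756) = −0.5·(-0.669048) − 0.25·(-0.494696) = 0.4582.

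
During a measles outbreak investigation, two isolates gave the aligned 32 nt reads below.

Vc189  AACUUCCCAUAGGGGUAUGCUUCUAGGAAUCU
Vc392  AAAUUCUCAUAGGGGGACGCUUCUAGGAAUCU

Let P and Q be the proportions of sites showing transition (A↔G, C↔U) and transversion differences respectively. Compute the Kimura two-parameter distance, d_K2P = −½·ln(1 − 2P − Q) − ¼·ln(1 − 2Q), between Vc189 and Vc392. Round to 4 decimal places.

The sequences differ at positions 3 (C/A, transversion), 7 (C/U, transition), 16 (U/G, transversion), 18 (U/C, transition).
Of the 4 differences, 2 transitions and 2 transversions over 32 sites: P = 2/32 = 0.062500, Q = 2/32 = 0.062500.
d = −0.5·ln(0.812500) − 0.25·ln(0.875000) = −0.5·(-0.207639) − 0.25·(-0.133531) = 0.1372.

0.1372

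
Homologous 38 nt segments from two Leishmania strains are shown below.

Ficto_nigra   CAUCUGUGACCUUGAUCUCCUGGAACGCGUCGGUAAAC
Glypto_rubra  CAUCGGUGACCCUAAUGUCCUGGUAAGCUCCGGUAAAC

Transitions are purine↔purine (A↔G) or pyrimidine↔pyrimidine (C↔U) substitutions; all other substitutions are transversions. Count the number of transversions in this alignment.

Mismatches occur at site 5 (U↔G, transversion), site 12 (U↔C, transition), site 14 (G↔A, transition), site 17 (C↔G, transversion), site 24 (A↔U, transversion), site 26 (C↔A, transversion), site 29 (G↔U, transversion), site 30 (U↔C, transition).
Of the 8 differences, 3 transitions and 5 transversions, so the answer is 5.

5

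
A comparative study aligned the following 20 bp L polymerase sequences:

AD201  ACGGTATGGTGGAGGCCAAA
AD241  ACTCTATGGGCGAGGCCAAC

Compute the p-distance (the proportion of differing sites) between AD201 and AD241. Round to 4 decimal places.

The sequences differ at positions 3 (G/T), 4 (G/C), 10 (T/G), 11 (G/C), 20 (A/C).
There are 5 differences over 20 sites, so p = 5/20 = 0.2500.

0.2500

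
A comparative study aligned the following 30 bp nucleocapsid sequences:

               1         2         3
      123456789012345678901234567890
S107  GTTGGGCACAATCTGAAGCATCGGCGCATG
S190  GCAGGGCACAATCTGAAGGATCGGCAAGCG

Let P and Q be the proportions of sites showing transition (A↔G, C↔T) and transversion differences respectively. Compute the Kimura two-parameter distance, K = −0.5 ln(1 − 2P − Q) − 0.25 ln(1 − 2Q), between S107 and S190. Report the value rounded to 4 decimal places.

Differing sites — 2:T/C (Ti); 3:T/A (Tv); 19:C/G (Tv); 26:G/A (Ti); 27:C/A (Tv); 28:A/G (Ti); 29:T/C (Ti).
Of the 7 differences, 4 transitions and 3 transversions over 30 sites: P = 4/30 = 0.133333, Q = 3/30 = 0.100000.
d = −0.5·ln(0.633334) − 0.25·ln(0.800000) = −0.5·(-0.456757) − 0.25·(-0.223144) = 0.2842.

0.2842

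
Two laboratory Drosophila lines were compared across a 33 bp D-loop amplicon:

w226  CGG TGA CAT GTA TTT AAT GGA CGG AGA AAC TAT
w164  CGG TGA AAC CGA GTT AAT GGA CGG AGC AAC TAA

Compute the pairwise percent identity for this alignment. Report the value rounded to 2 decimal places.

Mismatches occur at site 7 (C/A), site 9 (T/C), site 10 (G/C), site 11 (T/G), site 13 (T/G), site 27 (A/C), site 33 (T/A).
26 of the 33 sites match, so the percent identity is 26/33 × 100 = 78.79%.

78.79%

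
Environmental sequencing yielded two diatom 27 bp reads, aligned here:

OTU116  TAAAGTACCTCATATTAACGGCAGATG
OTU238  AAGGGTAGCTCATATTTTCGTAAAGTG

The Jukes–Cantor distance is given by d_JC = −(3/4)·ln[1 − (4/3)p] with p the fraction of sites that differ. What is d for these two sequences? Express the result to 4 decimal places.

Mismatches occur at site 1 (T↔A), site 3 (A↔G), site 4 (A↔G), site 8 (C↔G), site 17 (A↔T), site 18 (A↔T), site 21 (G↔T), site 22 (C↔A), site 24 (G↔A), site 25 (A↔G).
p = 10/27 = 0.370370.
d = −0.75 · ln(1 − (4/3)·0.370370) = −0.75 · ln(0.506173) = −0.75 · (-0.680877) = 0.5107.

0.5107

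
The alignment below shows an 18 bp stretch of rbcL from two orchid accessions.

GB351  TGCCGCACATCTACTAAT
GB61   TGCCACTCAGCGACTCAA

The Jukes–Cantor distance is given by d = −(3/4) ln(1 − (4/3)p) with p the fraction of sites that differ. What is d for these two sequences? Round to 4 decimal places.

The sequences differ at positions 5 (G/A), 7 (A/T), 10 (T/G), 12 (T/G), 16 (A/C), 18 (T/A).
p = 6/18 = 0.333333.
d = −0.75 · ln(1 − (4/3)·0.333333) = −0.75 · ln(0.555556) = −0.75 · (-0.587786) = 0.4408.

0.4408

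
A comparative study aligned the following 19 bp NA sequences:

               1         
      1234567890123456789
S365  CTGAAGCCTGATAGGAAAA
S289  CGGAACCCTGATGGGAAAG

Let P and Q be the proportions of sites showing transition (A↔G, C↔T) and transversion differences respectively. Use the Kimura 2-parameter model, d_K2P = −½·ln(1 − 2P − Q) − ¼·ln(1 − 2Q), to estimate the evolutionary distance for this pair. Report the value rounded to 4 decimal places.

The sequences differ at positions 2 (T/G, transversion), 6 (G/C, transversion), 13 (A/G, transition), 19 (A/G, transition).
Of the 4 differences, 2 transitions and 2 transversions over 19 sites: P = 2/19 = 0.105263, Q = 2/19 = 0.105263.
d = −0.5·ln(0.684211) − 0.25·ln(0.789474) = −0.5·(-0.379489) − 0.25·(-0.236388) = 0.2488.

0.2488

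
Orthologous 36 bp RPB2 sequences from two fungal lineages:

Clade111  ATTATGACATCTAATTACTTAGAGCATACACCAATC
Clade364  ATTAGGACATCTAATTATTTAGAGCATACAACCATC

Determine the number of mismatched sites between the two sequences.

The sequences differ at positions 5 (T/G), 18 (C/T), 31 (C/A), 33 (A/C).
That gives 4 mismatches out of 36 aligned sites, so the Hamming distance is 4.

4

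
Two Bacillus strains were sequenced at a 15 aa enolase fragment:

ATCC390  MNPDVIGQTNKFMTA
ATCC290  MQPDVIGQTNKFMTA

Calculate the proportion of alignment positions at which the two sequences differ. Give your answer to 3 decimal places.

0.067

A single mismatch occurs at site 2 (N→Q).
There are 1 differences over 15 sites, so p = 1/15 = 0.067.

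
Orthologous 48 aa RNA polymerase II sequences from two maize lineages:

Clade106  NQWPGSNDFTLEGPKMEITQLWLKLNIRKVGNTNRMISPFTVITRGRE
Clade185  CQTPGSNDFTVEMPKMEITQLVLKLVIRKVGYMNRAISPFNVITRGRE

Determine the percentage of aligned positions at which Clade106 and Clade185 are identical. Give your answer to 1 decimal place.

Differing sites — 1:N/C; 3:W/T; 11:L/V; 13:G/M; 22:W/V; 26:N/V; 32:N/Y; 33:T/M; 36:M/A; 41:T/N.
38 of the 48 sites match, so the percent identity is 38/48 × 100 = 79.2%.

79.2%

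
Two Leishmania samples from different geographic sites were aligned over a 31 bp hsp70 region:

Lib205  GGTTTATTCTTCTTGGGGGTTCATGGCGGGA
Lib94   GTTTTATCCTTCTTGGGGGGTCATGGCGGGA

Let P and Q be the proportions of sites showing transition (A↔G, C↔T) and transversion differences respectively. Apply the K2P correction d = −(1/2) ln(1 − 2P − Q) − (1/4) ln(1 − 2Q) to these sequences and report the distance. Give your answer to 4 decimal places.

The sequences differ at positions 2 (G/T, transversion), 8 (T/C, transition), 20 (T/G, transversion).
Of the 3 differences, 1 transition and 2 transversions over 31 sites: P = 1/31 = 0.032258, Q = 2/31 = 0.064516.
d = −0.5·ln(0.870968) − 0.25·ln(0.870968) = −0.5·(-0.138150) − 0.25·(-0.138150) = 0.1036.

0.1036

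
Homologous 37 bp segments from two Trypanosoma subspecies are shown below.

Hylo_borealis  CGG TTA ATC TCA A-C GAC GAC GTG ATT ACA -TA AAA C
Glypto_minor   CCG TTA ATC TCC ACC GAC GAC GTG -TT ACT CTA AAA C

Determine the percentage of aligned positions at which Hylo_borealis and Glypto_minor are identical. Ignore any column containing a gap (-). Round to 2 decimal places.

Excluding the 3 gap columns leaves 34 comparable sites.
Mismatches occur at site 2 (G↔C), site 12 (A↔C), site 30 (A↔T).
31 of the 34 comparable sites match, so the percent identity is 31/34 × 100 = 91.18%.

91.18%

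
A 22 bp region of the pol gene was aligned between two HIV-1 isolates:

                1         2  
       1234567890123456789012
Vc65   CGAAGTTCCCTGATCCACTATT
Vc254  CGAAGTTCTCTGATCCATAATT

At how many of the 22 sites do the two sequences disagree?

Mismatches occur at site 9 (C/T), site 18 (C/T), site 19 (T/A).
That gives 3 mismatches out of 22 aligned sites, so the Hamming distance is 3.

3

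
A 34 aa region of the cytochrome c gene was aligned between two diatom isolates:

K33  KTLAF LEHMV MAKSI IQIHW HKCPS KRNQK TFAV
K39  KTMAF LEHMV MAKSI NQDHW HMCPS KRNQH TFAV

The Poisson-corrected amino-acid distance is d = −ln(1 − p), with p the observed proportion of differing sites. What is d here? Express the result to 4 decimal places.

0.1591

The sequences differ at positions 3 (L/M), 16 (I/N), 18 (I/D), 22 (K/M), 30 (K/H).
p = 5/34 = 0.147059.
d = −ln(1 − 0.147059) = −ln(0.852941) = 0.1591.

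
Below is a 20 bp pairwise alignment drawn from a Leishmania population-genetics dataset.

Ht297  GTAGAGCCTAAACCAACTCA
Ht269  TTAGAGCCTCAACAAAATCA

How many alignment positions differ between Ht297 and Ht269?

4

Mismatches occur at site 1 (G→T), site 10 (A→C), site 14 (C→A), site 17 (C→A).
That gives 4 mismatches out of 20 aligned sites, so the Hamming distance is 4.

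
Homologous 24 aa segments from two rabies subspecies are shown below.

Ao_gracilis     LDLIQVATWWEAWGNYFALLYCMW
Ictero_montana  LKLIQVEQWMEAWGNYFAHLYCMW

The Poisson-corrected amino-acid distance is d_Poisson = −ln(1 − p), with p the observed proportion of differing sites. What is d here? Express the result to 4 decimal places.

0.2336

Mismatches occur at site 2 (D/K), site 7 (A/E), site 8 (T/Q), site 10 (W/M), site 19 (L/H).
p = 5/24 = 0.208333.
d = −ln(1 − 0.208333) = −ln(0.791667) = 0.2336.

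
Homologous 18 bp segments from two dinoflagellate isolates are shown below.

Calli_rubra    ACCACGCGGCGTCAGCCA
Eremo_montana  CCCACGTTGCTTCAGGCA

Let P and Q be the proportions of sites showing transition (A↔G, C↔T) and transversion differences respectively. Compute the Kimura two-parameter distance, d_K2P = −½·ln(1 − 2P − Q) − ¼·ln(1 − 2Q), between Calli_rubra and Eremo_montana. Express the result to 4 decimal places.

0.3497

Mismatches occur at site 1 (A/C, transversion), site 7 (C/T, transition), site 8 (G/T, transversion), site 11 (G/T, transversion), site 16 (C/G, transversion).
Of the 5 differences, 1 transition and 4 transversions over 18 sites: P = 1/18 = 0.055556, Q = 4/18 = 0.222222.
d = −0.5·ln(0.666666) − 0.25·ln(0.555556) = −0.5·(-0.405466) − 0.25·(-0.587786) = 0.3497.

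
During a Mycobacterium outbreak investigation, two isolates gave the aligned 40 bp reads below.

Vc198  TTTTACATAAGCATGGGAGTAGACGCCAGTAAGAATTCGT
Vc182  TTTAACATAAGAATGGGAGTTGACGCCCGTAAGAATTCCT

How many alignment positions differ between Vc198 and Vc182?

Differing sites — 4:T/A; 12:C/A; 21:A/T; 28:A/C; 39:G/C.
That gives 5 mismatches out of 40 aligned sites, so the Hamming distance is 5.

5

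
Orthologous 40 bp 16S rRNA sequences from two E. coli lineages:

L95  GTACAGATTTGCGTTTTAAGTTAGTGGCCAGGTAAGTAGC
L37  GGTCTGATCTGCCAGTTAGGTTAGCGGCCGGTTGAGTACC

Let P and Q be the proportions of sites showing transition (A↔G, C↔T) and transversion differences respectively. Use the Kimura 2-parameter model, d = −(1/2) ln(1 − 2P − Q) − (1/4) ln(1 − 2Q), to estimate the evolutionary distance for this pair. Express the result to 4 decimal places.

0.4266

The sequences differ at positions 2 (T/G, transversion), 3 (A/T, transversion), 5 (A/T, transversion), 9 (T/C, transition), 13 (G/C, transversion), 14 (T/A, transversion), 15 (T/G, transversion), 19 (A/G, transition), 25 (T/C, transition), 30 (A/G, transition), 32 (G/T, transversion), 34 (A/G, transition), 39 (G/C, transversion).
Of the 13 differences, 5 transitions and 8 transversions over 40 sites: P = 5/40 = 0.125000, Q = 8/40 = 0.200000.
d = −0.5·ln(0.550000) − 0.25·ln(0.600000) = −0.5·(-0.597837) − 0.25·(-0.510826) = 0.4266.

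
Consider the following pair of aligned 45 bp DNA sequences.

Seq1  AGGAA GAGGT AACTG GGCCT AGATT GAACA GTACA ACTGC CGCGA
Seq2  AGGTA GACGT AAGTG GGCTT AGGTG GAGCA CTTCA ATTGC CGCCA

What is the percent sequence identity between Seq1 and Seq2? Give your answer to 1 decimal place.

75.6%

Differing sites — 4:A/T; 8:G/C; 13:C/G; 19:C/T; 23:A/G; 25:T/G; 28:A/G; 31:G/C; 33:A/T; 37:C/T; 44:G/C.
34 of the 45 sites match, so the percent identity is 34/45 × 100 = 75.6%.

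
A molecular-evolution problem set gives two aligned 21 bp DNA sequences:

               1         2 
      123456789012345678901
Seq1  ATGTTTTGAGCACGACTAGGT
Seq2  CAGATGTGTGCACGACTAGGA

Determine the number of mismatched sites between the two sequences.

6

The sequences differ at positions 1 (A/C), 2 (T/A), 4 (T/A), 6 (T/G), 9 (A/T), 21 (T/A).
That gives 6 mismatches out of 21 aligned sites, so the Hamming distance is 6.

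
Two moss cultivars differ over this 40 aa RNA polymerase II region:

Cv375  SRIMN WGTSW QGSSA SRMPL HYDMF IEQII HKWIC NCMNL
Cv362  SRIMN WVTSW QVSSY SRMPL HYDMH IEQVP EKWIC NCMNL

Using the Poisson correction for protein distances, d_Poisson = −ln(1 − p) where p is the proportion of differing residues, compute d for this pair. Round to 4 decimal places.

0.1924

Differing sites — 7:G/V; 12:G/V; 15:A/Y; 25:F/H; 29:I/V; 30:I/P; 31:H/E.
p = 7/40 = 0.175000.
d = −ln(1 − 0.175000) = −ln(0.825000) = 0.1924.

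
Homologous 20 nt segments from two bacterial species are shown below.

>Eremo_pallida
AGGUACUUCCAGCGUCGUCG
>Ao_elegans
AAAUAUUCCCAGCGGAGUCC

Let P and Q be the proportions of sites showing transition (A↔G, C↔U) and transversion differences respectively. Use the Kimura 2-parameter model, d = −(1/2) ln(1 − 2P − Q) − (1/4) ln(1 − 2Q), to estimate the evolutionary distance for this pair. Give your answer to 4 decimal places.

The sequences differ at positions 2 (G/A, transition), 3 (G/A, transition), 6 (C/U, transition), 8 (U/C, transition), 15 (U/G, transversion), 16 (C/A, transversion), 20 (G/C, transversion).
Of the 7 differences, 4 transitions and 3 transversions over 20 sites: P = 4/20 = 0.200000, Q = 3/20 = 0.150000.
d = −0.5·ln(0.450000) − 0.25·ln(0.700000) = −0.5·(-0.798508) − 0.25·(-0.356675) = 0.4884.

0.4884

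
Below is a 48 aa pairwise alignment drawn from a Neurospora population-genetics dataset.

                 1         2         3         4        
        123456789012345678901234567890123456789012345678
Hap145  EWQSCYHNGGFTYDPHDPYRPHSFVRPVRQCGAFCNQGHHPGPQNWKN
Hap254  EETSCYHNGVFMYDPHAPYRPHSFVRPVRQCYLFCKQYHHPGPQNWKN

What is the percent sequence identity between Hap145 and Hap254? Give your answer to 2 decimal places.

81.25%

Mismatches occur at site 2 (W→E), site 3 (Q→T), site 10 (G→V), site 12 (T→M), site 17 (D→A), site 32 (G→Y), site 33 (A→L), site 36 (N→K), site 38 (G→Y).
39 of the 48 sites match, so the percent identity is 39/48 × 100 = 81.25%.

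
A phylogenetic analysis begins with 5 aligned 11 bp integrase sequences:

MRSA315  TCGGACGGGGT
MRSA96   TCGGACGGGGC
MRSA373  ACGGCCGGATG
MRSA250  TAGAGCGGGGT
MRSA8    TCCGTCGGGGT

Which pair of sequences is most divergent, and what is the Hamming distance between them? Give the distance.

7

Pairwise Hamming distances:
  MRSA315 vs MRSA96: 1
  MRSA315 vs MRSA373: 5
  MRSA315 vs MRSA250: 3
  MRSA315 vs MRSA8: 2
  MRSA96 vs MRSA373: 5
  MRSA96 vs MRSA250: 4
  MRSA96 vs MRSA8: 3
  MRSA373 vs MRSA250: 7
  MRSA373 vs MRSA8: 6
  MRSA250 vs MRSA8: 4
The largest is 7, between MRSA373 and MRSA250.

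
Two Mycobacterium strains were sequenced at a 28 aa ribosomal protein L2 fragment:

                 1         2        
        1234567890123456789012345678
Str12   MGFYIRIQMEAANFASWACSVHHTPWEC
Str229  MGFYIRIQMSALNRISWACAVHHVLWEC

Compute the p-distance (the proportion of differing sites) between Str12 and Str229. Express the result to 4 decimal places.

0.2500

The sequences differ at positions 10 (E/S), 12 (A/L), 14 (F/R), 15 (A/I), 20 (S/A), 24 (T/V), 25 (P/L).
There are 7 differences over 28 sites, so p = 7/28 = 0.2500.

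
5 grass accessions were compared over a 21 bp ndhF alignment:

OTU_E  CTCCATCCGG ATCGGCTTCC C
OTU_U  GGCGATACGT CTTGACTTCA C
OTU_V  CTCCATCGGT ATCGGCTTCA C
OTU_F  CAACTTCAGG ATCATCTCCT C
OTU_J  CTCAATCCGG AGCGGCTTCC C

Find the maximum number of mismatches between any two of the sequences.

14

Pairwise Hamming distances:
  OTU_E vs OTU_U: 9
  OTU_E vs OTU_V: 3
  OTU_E vs OTU_F: 8
  OTU_E vs OTU_J: 2
  OTU_U vs OTU_V: 8
  OTU_U vs OTU_F: 14
  OTU_U vs OTU_J: 10
  OTU_V vs OTU_F: 9
  OTU_V vs OTU_J: 5
  OTU_F vs OTU_J: 10
The largest is 14, between OTU_U and OTU_F.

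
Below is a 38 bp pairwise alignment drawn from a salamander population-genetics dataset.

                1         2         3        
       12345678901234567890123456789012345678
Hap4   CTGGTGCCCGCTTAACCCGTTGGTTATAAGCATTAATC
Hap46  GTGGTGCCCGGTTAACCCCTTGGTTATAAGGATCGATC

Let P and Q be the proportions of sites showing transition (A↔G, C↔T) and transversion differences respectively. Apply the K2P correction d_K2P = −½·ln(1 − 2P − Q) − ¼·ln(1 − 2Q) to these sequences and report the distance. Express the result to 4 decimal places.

The sequences differ at positions 1 (C/G, transversion), 11 (C/G, transversion), 19 (G/C, transversion), 31 (C/G, transversion), 34 (T/C, transition), 35 (A/G, transition).
Of the 6 differences, 2 transitions and 4 transversions over 38 sites: P = 2/38 = 0.052632, Q = 4/38 = 0.105263.
d = −0.5·ln(0.789473) − 0.25·ln(0.789474) = −0.5·(-0.236390) − 0.25·(-0.236388) = 0.1773.

0.1773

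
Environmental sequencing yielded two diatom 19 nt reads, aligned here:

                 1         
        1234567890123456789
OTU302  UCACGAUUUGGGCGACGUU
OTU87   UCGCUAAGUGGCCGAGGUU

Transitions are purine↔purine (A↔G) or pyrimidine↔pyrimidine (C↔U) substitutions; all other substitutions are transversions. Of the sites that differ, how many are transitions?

1

The sequences differ at positions 3 (A/G, transition), 5 (G/U, transversion), 7 (U/A, transversion), 8 (U/G, transversion), 12 (G/C, transversion), 16 (C/G, transversion).
Of the 6 differences, 1 transition and 5 transversions, so the answer is 1.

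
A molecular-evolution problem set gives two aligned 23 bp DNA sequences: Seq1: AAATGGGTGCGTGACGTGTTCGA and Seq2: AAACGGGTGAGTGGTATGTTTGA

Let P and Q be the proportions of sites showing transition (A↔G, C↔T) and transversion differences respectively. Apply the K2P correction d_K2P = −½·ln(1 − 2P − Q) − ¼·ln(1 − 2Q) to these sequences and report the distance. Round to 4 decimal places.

0.3480

Differing sites — 4:T/C (Ti); 10:C/A (Tv); 14:A/G (Ti); 15:C/T (Ti); 16:G/A (Ti); 21:C/T (Ti).
Of the 6 differences, 5 transitions and 1 transversion over 23 sites: P = 5/23 = 0.217391, Q = 1/23 = 0.043478.
d = −0.5·ln(0.521740) − 0.25·ln(0.913044) = −0.5·(-0.650586) − 0.25·(-0.090971) = 0.3480.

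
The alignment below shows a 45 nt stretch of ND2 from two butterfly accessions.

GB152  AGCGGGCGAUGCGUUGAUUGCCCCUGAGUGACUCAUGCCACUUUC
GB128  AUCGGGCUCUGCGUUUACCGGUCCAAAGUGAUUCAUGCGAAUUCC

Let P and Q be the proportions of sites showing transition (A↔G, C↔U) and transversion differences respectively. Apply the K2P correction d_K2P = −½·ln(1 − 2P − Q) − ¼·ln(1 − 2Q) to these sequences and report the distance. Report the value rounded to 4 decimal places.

0.4037

The sequences differ at positions 2 (G/U, transversion), 8 (G/U, transversion), 9 (A/C, transversion), 16 (G/U, transversion), 18 (U/C, transition), 19 (U/C, transition), 21 (C/G, transversion), 22 (C/U, transition), 25 (U/A, transversion), 26 (G/A, transition), 32 (C/U, transition), 39 (C/G, transversion), 41 (C/A, transversion), 44 (U/C, transition).
Of the 14 differences, 6 transitions and 8 transversions over 45 sites: P = 6/45 = 0.133333, Q = 8/45 = 0.177778.
d = −0.5·ln(0.555556) − 0.25·ln(0.644444) = −0.5·(-0.587786) − 0.25·(-0.439367) = 0.4037.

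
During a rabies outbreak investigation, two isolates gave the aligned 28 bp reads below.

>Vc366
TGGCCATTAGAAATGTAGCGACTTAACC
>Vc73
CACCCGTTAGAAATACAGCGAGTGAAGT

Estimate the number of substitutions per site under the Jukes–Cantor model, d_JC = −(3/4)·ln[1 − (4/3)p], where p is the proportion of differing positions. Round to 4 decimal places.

Differing sites — 1:T/C; 2:G/A; 3:G/C; 6:A/G; 15:G/A; 16:T/C; 22:C/G; 24:T/G; 27:C/G; 28:C/T.
p = 10/28 = 0.357143.
d = −0.75 · ln(1 − (4/3)·0.357143) = −0.75 · ln(0.523809) = −0.75 · (-0.646628) = 0.4850.

0.4850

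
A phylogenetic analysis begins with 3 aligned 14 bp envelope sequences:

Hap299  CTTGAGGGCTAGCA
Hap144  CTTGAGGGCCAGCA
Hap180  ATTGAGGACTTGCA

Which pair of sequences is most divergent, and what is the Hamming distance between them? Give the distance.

Pairwise Hamming distances:
  Hap299 vs Hap144: 1
  Hap299 vs Hap180: 3
  Hap144 vs Hap180: 4
The largest is 4, between Hap144 and Hap180.

4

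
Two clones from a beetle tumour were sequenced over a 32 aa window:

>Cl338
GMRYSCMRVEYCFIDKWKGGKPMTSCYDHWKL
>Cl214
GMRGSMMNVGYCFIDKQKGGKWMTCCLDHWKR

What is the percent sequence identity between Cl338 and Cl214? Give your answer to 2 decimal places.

71.88%

Mismatches occur at site 4 (Y→G), site 6 (C→M), site 8 (R→N), site 10 (E→G), site 17 (W→Q), site 22 (P→W), site 25 (S→C), site 27 (Y→L), site 32 (L→R).
23 of the 32 sites match, so the percent identity is 23/32 × 100 = 71.88%.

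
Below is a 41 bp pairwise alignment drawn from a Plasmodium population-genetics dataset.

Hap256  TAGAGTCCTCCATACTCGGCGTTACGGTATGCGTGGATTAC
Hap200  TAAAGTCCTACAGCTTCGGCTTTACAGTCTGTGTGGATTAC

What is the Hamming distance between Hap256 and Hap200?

9

The sequences differ at positions 3 (G/A), 10 (C/A), 13 (T/G), 14 (A/C), 15 (C/T), 21 (G/T), 26 (G/A), 29 (A/C), 32 (C/T).
That gives 9 mismatches out of 41 aligned sites, so the Hamming distance is 9.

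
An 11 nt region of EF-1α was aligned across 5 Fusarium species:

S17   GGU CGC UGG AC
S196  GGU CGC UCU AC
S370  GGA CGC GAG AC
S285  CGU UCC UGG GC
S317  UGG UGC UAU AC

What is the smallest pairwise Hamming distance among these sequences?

2

Pairwise Hamming distances:
  S17 vs S196: 2
  S17 vs S370: 3
  S17 vs S285: 4
  S17 vs S317: 5
  S196 vs S370: 4
  S196 vs S285: 6
  S196 vs S317: 4
  S370 vs S285: 7
  S370 vs S317: 5
  S285 vs S317: 6
The smallest is 2, between S17 and S196.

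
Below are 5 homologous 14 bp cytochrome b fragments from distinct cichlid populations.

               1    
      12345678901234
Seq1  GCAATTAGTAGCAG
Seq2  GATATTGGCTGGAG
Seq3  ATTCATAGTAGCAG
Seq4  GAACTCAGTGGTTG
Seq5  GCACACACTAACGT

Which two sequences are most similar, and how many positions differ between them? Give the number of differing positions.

Pairwise Hamming distances:
  Seq1 vs Seq2: 6
  Seq1 vs Seq3: 5
  Seq1 vs Seq4: 6
  Seq1 vs Seq5: 7
  Seq2 vs Seq3: 8
  Seq2 vs Seq4: 8
  Seq2 vs Seq5: 13
  Seq3 vs Seq4: 8
  Seq3 vs Seq5: 8
  Seq4 vs Seq5: 8
The smallest is 5, between Seq1 and Seq3.

5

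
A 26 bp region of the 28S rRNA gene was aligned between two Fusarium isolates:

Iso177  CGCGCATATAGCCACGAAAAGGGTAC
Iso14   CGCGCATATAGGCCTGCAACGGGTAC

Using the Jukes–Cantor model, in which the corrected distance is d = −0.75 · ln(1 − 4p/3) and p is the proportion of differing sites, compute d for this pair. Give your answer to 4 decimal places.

Mismatches occur at site 12 (C/G), site 14 (A/C), site 15 (C/T), site 17 (A/C), site 20 (A/C).
p = 5/26 = 0.192308.
d = −0.75 · ln(1 − (4/3)·0.192308) = −0.75 · ln(0.743589) = −0.75 · (-0.296267) = 0.2222.

0.2222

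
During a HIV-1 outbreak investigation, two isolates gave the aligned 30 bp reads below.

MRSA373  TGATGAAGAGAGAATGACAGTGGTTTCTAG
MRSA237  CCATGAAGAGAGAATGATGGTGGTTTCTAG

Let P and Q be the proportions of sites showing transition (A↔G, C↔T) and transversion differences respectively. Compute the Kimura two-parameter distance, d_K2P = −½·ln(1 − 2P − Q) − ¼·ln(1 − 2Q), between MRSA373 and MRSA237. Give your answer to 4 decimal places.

0.1501

The sequences differ at positions 1 (T/C, transition), 2 (G/C, transversion), 18 (C/T, transition), 19 (A/G, transition).
Of the 4 differences, 3 transitions and 1 transversion over 30 sites: P = 3/30 = 0.100000, Q = 1/30 = 0.033333.
d = −0.5·ln(0.766667) − 0.25·ln(0.933334) = −0.5·(-0.265703) − 0.25·(-0.068992) = 0.1501.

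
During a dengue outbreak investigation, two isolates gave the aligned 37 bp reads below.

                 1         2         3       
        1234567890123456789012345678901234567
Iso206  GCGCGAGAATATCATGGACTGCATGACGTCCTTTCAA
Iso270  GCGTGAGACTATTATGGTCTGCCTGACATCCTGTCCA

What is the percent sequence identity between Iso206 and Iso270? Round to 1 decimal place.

78.4%

Differing sites — 4:C/T; 9:A/C; 13:C/T; 18:A/T; 23:A/C; 28:G/A; 33:T/G; 36:A/C.
29 of the 37 sites match, so the percent identity is 29/37 × 100 = 78.4%.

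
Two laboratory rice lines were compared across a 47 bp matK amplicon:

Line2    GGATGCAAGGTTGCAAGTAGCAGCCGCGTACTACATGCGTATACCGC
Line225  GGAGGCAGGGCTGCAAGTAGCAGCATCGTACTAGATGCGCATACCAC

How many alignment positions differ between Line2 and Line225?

8

The sequences differ at positions 4 (T/G), 8 (A/G), 11 (T/C), 25 (C/A), 26 (G/T), 34 (C/G), 40 (T/C), 46 (G/A).
That gives 8 mismatches out of 47 aligned sites, so the Hamming distance is 8.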